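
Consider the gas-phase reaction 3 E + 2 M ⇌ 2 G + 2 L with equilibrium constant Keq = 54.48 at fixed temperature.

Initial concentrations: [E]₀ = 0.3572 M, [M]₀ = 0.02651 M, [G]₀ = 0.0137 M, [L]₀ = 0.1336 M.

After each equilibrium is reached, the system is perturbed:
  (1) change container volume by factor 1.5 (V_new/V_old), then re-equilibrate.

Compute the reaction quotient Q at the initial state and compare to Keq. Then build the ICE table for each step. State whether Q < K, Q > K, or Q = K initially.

Q₀ = 0.1046 vs Keq = 54.48 ⇒ Q<K, forward
Step 1:
                  E         M         G         L
  Initial    0.3572   0.02651    0.0137    0.1336
  Change   -0.03356  -0.02237   0.02237   0.02237
  Equil      0.3236   0.00414   0.03607     0.156
  solve Keq expr → x = 0.01119; check Q = 54.48
Then change container volume by factor 1.5 (V_new/V_old).
Step 2:
                  E         M         G         L
  Initial    0.2158   0.00276   0.02405     0.104
  Change  7.7111e-04 5.1407e-04 -5.1407e-04 -5.1407e-04
  Equil      0.2165  0.003274   0.02353    0.1035
  solve Keq expr → x = -2.5704e-04; check Q = 54.48

Q₀ = 0.1046; Q < K (proceeds forward)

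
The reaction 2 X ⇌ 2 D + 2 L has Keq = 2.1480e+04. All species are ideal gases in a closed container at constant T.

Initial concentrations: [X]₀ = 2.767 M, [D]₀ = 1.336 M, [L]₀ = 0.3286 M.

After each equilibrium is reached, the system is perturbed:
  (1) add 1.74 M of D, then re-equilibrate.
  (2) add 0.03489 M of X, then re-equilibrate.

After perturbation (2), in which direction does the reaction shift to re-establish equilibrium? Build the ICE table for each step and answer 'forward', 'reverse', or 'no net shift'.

Direction: forward

Q₀ = 0.02517 vs Keq = 2.1480e+04 ⇒ Q<K, forward
Step 1:
                  X         D         L
  Initial     2.767     1.336    0.3286
  Change     -2.684     2.684     2.684
  Equil     0.08265      4.02     3.013
  solve Keq expr → x = 1.342; check Q = 2.1480e+04
Then add 1.74 M of D.
Step 2:
                  X         D         L
  Initial   0.08265      5.76     3.013
  Change    0.03376  -0.03376  -0.03376
  Equil      0.1164     5.727     2.979
  solve Keq expr → x = -0.01688; check Q = 2.1480e+04
Then add 0.03489 M of X.
Step 3:
                  X         D         L
  Initial    0.1513     5.727     2.979
  Change   -0.03293   0.03293   0.03293
  Equil      0.1184      5.76     3.012
  solve Keq expr → x = 0.01646; check Q = 2.1480e+04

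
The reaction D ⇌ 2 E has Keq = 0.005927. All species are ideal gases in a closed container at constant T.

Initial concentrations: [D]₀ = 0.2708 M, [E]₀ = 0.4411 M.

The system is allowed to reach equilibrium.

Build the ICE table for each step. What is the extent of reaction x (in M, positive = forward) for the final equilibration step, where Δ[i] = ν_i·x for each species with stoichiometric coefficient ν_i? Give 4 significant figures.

x = -0.1943 M

Q₀ = 0.7185 vs Keq = 0.005927 ⇒ Q>K, reverse
Step 1:
                    D           E
  init         0.2708      0.4411
  Δ            0.1943     -0.3886
  eq           0.4651      0.0525
  solve Keq expr → x = -0.1943; check Q = 0.005927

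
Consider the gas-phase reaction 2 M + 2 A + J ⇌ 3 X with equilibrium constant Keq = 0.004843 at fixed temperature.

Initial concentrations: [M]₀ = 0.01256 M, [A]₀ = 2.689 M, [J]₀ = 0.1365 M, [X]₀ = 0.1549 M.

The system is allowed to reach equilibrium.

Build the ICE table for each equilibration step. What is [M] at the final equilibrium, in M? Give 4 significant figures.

Q₀ = 23.87 vs Keq = 0.004843 ⇒ Q>K, reverse
Step 1:
                  M         A         J         X
  init      0.01256     2.689    0.1365    0.1549
  Δ         0.07814   0.07814   0.03907   -0.1172
  eq         0.0907     2.767    0.1756   0.03769
  solve Keq expr → x = -0.03907; check Q = 0.004843

[M]_eq = 0.0907 M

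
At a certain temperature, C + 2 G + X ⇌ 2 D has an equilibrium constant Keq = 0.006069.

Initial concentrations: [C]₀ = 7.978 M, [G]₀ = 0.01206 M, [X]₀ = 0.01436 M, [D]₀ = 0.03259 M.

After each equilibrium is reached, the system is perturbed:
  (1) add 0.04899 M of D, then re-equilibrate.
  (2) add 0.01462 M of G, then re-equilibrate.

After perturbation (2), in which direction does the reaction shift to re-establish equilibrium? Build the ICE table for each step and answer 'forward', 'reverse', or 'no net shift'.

Q₀ = 63.74 vs Keq = 0.006069 ⇒ Q>K, reverse
Step 1:
                    C           G           X           D
  init          7.978     0.01206     0.01436     0.03259
  Δ           0.01548     0.03095     0.01548    -0.03095
  eq            7.993     0.04301     0.02984    0.001636
  solve Keq expr → x = -0.01548; check Q = 0.006069
Then add 0.04899 M of D.
Step 2:
                    C           G           X           D
  init          7.993     0.04301     0.02984     0.05063
  Δ           0.02305     0.04611     0.02305    -0.04611
  eq            8.017     0.08912     0.05289    0.004521
  solve Keq expr → x = -0.02305; check Q = 0.006069
Then add 0.01462 M of G.
Step 3:
                    C           G           X           D
  init          8.017      0.1037     0.05289    0.004521
  Δ       -3.4474e-04 -6.8947e-04 -3.4474e-04  6.8947e-04
  eq            8.016       0.103     0.05254     0.00521
  solve Keq expr → x = 3.4474e-04; check Q = 0.006069

Direction: forward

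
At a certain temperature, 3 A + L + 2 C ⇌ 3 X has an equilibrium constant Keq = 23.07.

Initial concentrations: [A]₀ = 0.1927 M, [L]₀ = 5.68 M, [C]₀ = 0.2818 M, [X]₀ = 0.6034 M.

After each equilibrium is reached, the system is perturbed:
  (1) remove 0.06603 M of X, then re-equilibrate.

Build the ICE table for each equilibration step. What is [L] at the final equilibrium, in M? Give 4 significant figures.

[L]_eq = 5.69 M

Q₀ = 68.07 vs Keq = 23.07 ⇒ Q>K, reverse
Step 1:
                   A          L          C          X
  Initial     0.1927       5.68     0.2818     0.6034
  Change     0.04567    0.01522    0.03044   -0.04567
  Equil       0.2384      5.695     0.3122     0.5577
  solve Keq expr → x = -0.01522; check Q = 23.07
Then remove 0.06603 M of X.
Step 2:
                   A          L          C          X
  Initial     0.2384      5.695     0.3122     0.4917
  Change    -0.01613  -0.005376   -0.01075    0.01613
  Equil       0.2222       5.69     0.3015     0.5078
  solve Keq expr → x = 0.005376; check Q = 23.07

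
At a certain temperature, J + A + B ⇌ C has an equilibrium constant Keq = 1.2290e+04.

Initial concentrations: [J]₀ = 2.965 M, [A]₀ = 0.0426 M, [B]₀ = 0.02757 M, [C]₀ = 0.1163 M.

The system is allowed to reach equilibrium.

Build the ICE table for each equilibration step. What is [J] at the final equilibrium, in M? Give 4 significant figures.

Q₀ = 33.4 vs Keq = 1.2290e+04 ⇒ Q<K, forward
Step 1:
                   J          A          B          C
  Initial      2.965     0.0426    0.02757     0.1163
  Change    -0.02731   -0.02731   -0.02731    0.02731
  Equil        2.938    0.01529 2.6014e-04     0.1436
  solve Keq expr → x = 0.02731; check Q = 1.2290e+04

[J]_eq = 2.938 M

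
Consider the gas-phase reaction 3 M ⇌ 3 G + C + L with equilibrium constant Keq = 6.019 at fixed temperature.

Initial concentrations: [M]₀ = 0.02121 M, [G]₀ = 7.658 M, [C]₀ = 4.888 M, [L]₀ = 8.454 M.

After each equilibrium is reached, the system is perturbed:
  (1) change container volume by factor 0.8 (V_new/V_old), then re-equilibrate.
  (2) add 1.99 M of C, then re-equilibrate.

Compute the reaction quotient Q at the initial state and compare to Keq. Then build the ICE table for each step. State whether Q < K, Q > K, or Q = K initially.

Q₀ = 1.9450e+09 vs Keq = 6.019 ⇒ Q>K, reverse
Step 1:
                   M          G          C          L
  init       0.02121      7.658      4.888      8.454
  Δ            4.662     -4.662     -1.554     -1.554
  eq           4.684      2.996      3.334        6.9
  solve Keq expr → x = -1.554; check Q = 6.019
Then change container volume by factor 0.8 (V_new/V_old).
Step 2:
                   M          G          C          L
  init         5.854      3.745      4.167      8.625
  Δ           0.3067    -0.3067    -0.1022    -0.1022
  eq           6.161      3.438      4.065      8.523
  solve Keq expr → x = -0.1022; check Q = 6.019
Then add 1.99 M of C.
Step 3:
                   M          G          C          L
  init         6.161      3.438      6.055      8.523
  Δ           0.2692    -0.2692   -0.08974   -0.08974
  eq            6.43      3.169      5.965      8.433
  solve Keq expr → x = -0.08974; check Q = 6.019

Q₀ = 1.9450e+09; Q > K (proceeds reverse)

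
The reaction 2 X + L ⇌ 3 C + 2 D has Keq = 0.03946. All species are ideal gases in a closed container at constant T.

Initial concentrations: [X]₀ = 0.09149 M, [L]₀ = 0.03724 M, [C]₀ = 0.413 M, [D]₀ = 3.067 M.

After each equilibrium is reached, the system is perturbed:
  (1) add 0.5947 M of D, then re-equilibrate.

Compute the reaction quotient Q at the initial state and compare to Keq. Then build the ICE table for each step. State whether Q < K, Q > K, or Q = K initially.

Q₀ = 2126; Q > K (proceeds reverse)

Q₀ = 2126 vs Keq = 0.03946 ⇒ Q>K, reverse
Step 1:
                    X           L           C           D
  init        0.09149     0.03724       0.413       3.067
  Δ            0.2455      0.1227     -0.3682     -0.2455
  eq           0.3369        0.16     0.04482       2.822
  solve Keq expr → x = -0.1227; check Q = 0.03946
Then add 0.5947 M of D.
Step 2:
                    X           L           C           D
  init         0.3369        0.16     0.04482       3.416
  Δ          0.003298    0.001649   -0.004946   -0.003298
  eq           0.3402      0.1616     0.03987       3.413
  solve Keq expr → x = -0.001649; check Q = 0.03946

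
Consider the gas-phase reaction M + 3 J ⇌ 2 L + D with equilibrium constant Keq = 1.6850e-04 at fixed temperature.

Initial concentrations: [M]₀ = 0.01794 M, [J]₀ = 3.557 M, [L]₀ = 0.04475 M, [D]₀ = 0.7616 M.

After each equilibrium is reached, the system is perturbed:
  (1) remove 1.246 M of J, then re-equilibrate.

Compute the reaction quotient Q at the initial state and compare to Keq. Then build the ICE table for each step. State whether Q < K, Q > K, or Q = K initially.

Q₀ = 0.001889; Q > K (proceeds reverse)

Q₀ = 0.001889 vs Keq = 1.6850e-04 ⇒ Q>K, reverse
Step 1:
                   M          J          L          D
  I          0.01794      3.557    0.04475     0.7616
  C          0.01332    0.03997   -0.02665   -0.01332
  E          0.03126      3.597     0.0181     0.7483
  solve Keq expr → x = -0.01332; check Q = 1.6850e-04
Then remove 1.246 M of J.
Step 2:
                   M          J          L          D
  I          0.03126      2.351     0.0181     0.7483
  C         0.003925    0.01178   -0.00785  -0.003925
  E          0.03519      2.363    0.01025     0.7444
  solve Keq expr → x = -0.003925; check Q = 1.6850e-04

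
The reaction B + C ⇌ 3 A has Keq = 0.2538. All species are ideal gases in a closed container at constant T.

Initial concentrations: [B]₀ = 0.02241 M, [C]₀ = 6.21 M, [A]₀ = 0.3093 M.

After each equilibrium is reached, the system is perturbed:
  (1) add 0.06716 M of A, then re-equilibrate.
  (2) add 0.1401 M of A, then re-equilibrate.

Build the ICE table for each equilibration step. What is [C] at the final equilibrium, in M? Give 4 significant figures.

Q₀ = 0.2126 vs Keq = 0.2538 ⇒ Q<K, forward
Step 1:
                  B         C         A
  I         0.02241      6.21    0.3093
  C       -0.002328 -0.002328  0.006984
  E         0.02008     6.208    0.3163
  solve Keq expr → x = 0.002328; check Q = 0.2538
Then add 0.06716 M of A.
Step 2:
                  B         C         A
  I         0.02008     6.208    0.3834
  C        0.008781  0.008781  -0.02634
  E         0.02886     6.216    0.3571
  solve Keq expr → x = -0.008781; check Q = 0.2538
Then add 0.1401 M of A.
Step 3:
                  B         C         A
  I         0.02886     6.216    0.4972
  C         0.02189   0.02189  -0.06567
  E         0.05075     6.238    0.4315
  solve Keq expr → x = -0.02189; check Q = 0.2538

[C]_eq = 6.238 M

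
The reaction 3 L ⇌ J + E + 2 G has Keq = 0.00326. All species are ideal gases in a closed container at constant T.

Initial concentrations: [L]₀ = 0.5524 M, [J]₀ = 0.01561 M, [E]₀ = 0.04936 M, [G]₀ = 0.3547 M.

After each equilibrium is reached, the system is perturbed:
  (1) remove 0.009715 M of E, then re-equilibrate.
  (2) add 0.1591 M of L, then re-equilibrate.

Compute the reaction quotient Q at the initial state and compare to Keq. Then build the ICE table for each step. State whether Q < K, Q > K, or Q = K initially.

Q₀ = 5.7509e-04; Q < K (proceeds forward)

Q₀ = 5.7509e-04 vs Keq = 0.00326 ⇒ Q<K, forward
Step 1:
                  L         J         E         G
  I          0.5524   0.01561   0.04936    0.3547
  C        -0.06048   0.02016   0.02016   0.04032
  E          0.4919   0.03577   0.06952     0.395
  solve Keq expr → x = 0.02016; check Q = 0.00326
Then remove 0.009715 M of E.
Step 2:
                  L         J         E         G
  I          0.4919   0.03577   0.05981     0.395
  C       -0.006264  0.002088  0.002088  0.004176
  E          0.4857   0.03786   0.06189    0.3992
  solve Keq expr → x = 0.002088; check Q = 0.00326
Then add 0.1591 M of L.
Step 3:
                  L         J         E         G
  I          0.6448   0.03786   0.06189    0.3992
  C        -0.04168   0.01389   0.01389   0.02778
  E          0.6031   0.05175   0.07579     0.427
  solve Keq expr → x = 0.01389; check Q = 0.00326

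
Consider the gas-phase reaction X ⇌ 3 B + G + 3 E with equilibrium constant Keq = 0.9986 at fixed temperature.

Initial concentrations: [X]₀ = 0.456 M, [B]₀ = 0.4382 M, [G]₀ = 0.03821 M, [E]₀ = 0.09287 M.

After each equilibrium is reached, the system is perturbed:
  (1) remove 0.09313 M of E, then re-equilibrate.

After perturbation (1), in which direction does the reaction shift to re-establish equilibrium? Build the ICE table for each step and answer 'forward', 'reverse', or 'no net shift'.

Direction: forward

Q₀ = 5.6475e-06 vs Keq = 0.9986 ⇒ Q<K, forward
Step 1:
                  X         B         G         E
  I           0.456    0.4382   0.03821   0.09287
  C         -0.2373    0.7119    0.2373    0.7119
  E          0.2187      1.15    0.2755    0.8047
  solve Keq expr → x = 0.2373; check Q = 0.9986
Then remove 0.09313 M of E.
Step 2:
                  X         B         G         E
  I          0.2187      1.15    0.2755    0.7116
  C        -0.01305   0.03916   0.01305   0.03916
  E          0.2057     1.189    0.2886    0.7508
  solve Keq expr → x = 0.01305; check Q = 0.9986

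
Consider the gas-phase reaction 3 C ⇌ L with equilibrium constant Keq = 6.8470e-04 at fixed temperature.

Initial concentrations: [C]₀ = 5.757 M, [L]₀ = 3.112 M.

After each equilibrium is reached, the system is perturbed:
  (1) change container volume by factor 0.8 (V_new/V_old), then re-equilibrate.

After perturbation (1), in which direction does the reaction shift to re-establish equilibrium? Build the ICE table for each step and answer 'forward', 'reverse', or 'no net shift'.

Q₀ = 0.01631 vs Keq = 6.8470e-04 ⇒ Q>K, reverse
Step 1:
                    C           L
  Initial       5.757       3.112
  Change        5.999          -2
  Equil         11.76       1.112
  solve Keq expr → x = -2; check Q = 6.8470e-04
Then change container volume by factor 0.8 (V_new/V_old).
Step 2:
                    C           L
  Initial       14.69        1.39
  Change       -1.048      0.3495
  Equil         13.65        1.74
  solve Keq expr → x = 0.3495; check Q = 6.8470e-04

Direction: forward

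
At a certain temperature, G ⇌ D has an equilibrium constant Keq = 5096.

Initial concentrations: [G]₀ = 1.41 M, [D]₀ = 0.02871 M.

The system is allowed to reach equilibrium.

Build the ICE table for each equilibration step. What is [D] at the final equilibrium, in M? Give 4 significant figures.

Q₀ = 0.02036 vs Keq = 5096 ⇒ Q<K, forward
Step 1:
                   G          D
  init          1.41    0.02871
  Δ            -1.41       1.41
  eq      2.8227e-04      1.438
  solve Keq expr → x = 1.41; check Q = 5096

[D]_eq = 1.438 M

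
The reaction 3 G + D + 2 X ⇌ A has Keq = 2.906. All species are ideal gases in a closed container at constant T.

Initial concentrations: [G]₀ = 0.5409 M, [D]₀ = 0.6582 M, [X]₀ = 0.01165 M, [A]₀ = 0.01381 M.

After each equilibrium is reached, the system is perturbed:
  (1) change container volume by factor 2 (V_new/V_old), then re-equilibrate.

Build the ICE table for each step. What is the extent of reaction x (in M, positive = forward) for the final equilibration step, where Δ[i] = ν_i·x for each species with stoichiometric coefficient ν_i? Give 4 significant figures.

Q₀ = 976.9 vs Keq = 2.906 ⇒ Q>K, reverse
Step 1:
                   G          D          X          A
  Initial     0.5409     0.6582    0.01165    0.01381
  Change     0.03976    0.01325    0.02651   -0.01325
  Equil       0.5807     0.6715    0.03816 5.5621e-04
  solve Keq expr → x = -0.01325; check Q = 2.906
Then change container volume by factor 2 (V_new/V_old).
Step 2:
                   G          D          X          A
  Initial     0.2903     0.3357    0.01908 2.7811e-04
  Change  8.0651e-04 2.6884e-04 5.3767e-04 -2.6884e-04
  Equil       0.2911      0.336    0.01962 9.2718e-06
  solve Keq expr → x = -2.6884e-04; check Q = 2.906

x = -2.6884e-04 M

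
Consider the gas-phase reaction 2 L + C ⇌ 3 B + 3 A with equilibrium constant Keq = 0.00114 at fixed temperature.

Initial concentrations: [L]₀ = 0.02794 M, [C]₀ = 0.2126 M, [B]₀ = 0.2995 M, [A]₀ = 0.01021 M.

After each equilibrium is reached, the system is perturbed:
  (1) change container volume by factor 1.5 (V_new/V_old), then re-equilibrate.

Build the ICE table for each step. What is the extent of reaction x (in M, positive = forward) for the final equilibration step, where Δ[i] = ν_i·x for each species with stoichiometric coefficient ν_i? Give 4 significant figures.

x = 0.001184 M

Q₀ = 1.7229e-04 vs Keq = 0.00114 ⇒ Q<K, forward
Step 1:
                    L           C           B           A
  Initial     0.02794      0.2126      0.2995     0.01021
  Change    -0.004333   -0.002167      0.0065      0.0065
  Equil       0.02361      0.2104       0.306     0.01671
  solve Keq expr → x = 0.002167; check Q = 0.00114
Then change container volume by factor 1.5 (V_new/V_old).
Step 2:
                    L           C           B           A
  Initial     0.01574      0.1403       0.204     0.01114
  Change    -0.002367   -0.001184    0.003551    0.003551
  Equil       0.01337      0.1391      0.2076     0.01469
  solve Keq expr → x = 0.001184; check Q = 0.00114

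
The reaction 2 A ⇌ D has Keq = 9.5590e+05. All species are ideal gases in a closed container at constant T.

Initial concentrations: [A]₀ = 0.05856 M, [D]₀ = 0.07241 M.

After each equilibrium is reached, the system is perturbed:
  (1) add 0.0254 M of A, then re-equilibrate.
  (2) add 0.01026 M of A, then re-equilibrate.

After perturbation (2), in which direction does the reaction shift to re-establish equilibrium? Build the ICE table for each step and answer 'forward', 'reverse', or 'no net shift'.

Q₀ = 21.12 vs Keq = 9.5590e+05 ⇒ Q<K, forward
Step 1:
                   A          D
  init       0.05856    0.07241
  Δ         -0.05823    0.02912
  eq      3.2590e-04     0.1015
  solve Keq expr → x = 0.02912; check Q = 9.5590e+05
Then add 0.0254 M of A.
Step 2:
                   A          D
  init       0.02573     0.1015
  Δ         -0.02538    0.01269
  eq      3.4567e-04     0.1142
  solve Keq expr → x = 0.01269; check Q = 9.5590e+05
Then add 0.01026 M of A.
Step 3:
                   A          D
  init       0.01061     0.1142
  Δ         -0.01025   0.005126
  eq      3.5334e-04     0.1193
  solve Keq expr → x = 0.005126; check Q = 9.5590e+05

Direction: forward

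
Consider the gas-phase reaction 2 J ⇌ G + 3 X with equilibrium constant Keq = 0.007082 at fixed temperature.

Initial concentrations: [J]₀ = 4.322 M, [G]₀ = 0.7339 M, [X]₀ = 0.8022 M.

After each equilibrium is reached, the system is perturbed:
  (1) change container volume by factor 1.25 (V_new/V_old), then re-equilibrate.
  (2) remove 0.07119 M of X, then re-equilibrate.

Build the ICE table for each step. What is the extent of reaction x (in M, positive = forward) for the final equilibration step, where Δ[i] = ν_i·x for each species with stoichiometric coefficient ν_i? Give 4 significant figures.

Q₀ = 0.02028 vs Keq = 0.007082 ⇒ Q>K, reverse
Step 1:
                  J         G         X
  I           4.322    0.7339    0.8022
  C          0.1375  -0.06873   -0.2062
  E           4.459    0.6652     0.596
  solve Keq expr → x = -0.06873; check Q = 0.007082
Then change container volume by factor 1.25 (V_new/V_old).
Step 2:
                  J         G         X
  I           3.568    0.5321    0.4768
  C        -0.04318   0.02159   0.06478
  E           3.524    0.5537    0.5416
  solve Keq expr → x = 0.02159; check Q = 0.007082
Then remove 0.07119 M of X.
Step 3:
                  J         G         X
  I           3.524    0.5537    0.4704
  C        -0.04044   0.02022   0.06065
  E           3.484    0.5739    0.5311
  solve Keq expr → x = 0.02022; check Q = 0.007082

x = 0.02022 M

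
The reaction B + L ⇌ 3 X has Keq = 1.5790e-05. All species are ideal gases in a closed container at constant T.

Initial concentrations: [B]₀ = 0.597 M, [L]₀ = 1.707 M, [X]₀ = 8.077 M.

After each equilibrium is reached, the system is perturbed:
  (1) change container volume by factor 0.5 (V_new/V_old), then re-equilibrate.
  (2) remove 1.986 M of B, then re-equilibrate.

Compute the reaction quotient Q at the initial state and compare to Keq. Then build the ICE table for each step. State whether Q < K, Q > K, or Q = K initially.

Q₀ = 517.1; Q > K (proceeds reverse)

Q₀ = 517.1 vs Keq = 1.5790e-05 ⇒ Q>K, reverse
Step 1:
                   B          L          X
  init         0.597      1.707      8.077
  Δ            2.672      2.672     -8.016
  eq           3.269      4.379    0.06092
  solve Keq expr → x = -2.672; check Q = 1.5790e-05
Then change container volume by factor 0.5 (V_new/V_old).
Step 2:
                   B          L          X
  init         6.538      8.758     0.1218
  Δ         0.008354   0.008354   -0.02506
  eq           6.546      8.766    0.09677
  solve Keq expr → x = -0.008354; check Q = 1.5790e-05
Then remove 1.986 M of B.
Step 3:
                   B          L          X
  init          4.56      8.766    0.09677
  Δ          0.00365    0.00365   -0.01095
  eq           4.564       8.77    0.08582
  solve Keq expr → x = -0.00365; check Q = 1.5790e-05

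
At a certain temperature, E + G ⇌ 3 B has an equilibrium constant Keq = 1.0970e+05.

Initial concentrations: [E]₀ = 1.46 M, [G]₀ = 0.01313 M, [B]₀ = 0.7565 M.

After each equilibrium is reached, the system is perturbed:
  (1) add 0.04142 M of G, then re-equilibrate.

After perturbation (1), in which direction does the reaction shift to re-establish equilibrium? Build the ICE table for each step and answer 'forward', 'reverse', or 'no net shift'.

Q₀ = 22.58 vs Keq = 1.0970e+05 ⇒ Q<K, forward
Step 1:
                   E          G          B
  Initial       1.46    0.01313     0.7565
  Change    -0.01313   -0.01313    0.03938
  Equil        1.447 3.1762e-06     0.7959
  solve Keq expr → x = 0.01313; check Q = 1.0970e+05
Then add 0.04142 M of G.
Step 2:
                   E          G          B
  Initial      1.447    0.04142     0.7959
  Change    -0.04142   -0.04142     0.1243
  Equil        1.405 5.0528e-06     0.9201
  solve Keq expr → x = 0.04142; check Q = 1.0970e+05

Direction: forward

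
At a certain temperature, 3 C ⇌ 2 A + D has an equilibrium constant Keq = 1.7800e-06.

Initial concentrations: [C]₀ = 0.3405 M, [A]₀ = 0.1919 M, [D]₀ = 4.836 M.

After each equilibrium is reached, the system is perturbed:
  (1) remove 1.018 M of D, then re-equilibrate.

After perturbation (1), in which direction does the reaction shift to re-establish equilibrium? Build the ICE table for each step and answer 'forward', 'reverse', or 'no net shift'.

Direction: forward

Q₀ = 4.511 vs Keq = 1.7800e-06 ⇒ Q>K, reverse
Step 1:
                    C           A           D
  I            0.3405      0.1919       4.836
  C            0.2874     -0.1916     -0.0958
  E            0.6279  3.0489e-04        4.74
  solve Keq expr → x = -0.0958; check Q = 1.7800e-06
Then remove 1.018 M of D.
Step 2:
                    C           A           D
  I            0.6279  3.0489e-04       3.722
  C       -5.8690e-05  3.9126e-05  1.9563e-05
  E            0.6278  3.4401e-04       3.722
  solve Keq expr → x = 1.9563e-05; check Q = 1.7800e-06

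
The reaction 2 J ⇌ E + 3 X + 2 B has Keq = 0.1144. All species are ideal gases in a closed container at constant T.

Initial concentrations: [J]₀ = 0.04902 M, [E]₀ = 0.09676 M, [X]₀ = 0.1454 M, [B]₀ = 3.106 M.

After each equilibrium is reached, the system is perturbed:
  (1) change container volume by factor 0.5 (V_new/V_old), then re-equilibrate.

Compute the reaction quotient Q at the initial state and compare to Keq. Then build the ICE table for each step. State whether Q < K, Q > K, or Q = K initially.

Q₀ = 1.194 vs Keq = 0.1144 ⇒ Q>K, reverse
Step 1:
                    J           E           X           B
  init        0.04902     0.09676      0.1454       3.106
  Δ           0.03119    -0.01559    -0.04678    -0.03119
  eq          0.08021     0.08117     0.09862       3.075
  solve Keq expr → x = -0.01559; check Q = 0.1144
Then change container volume by factor 0.5 (V_new/V_old).
Step 2:
                    J           E           X           B
  init         0.1604      0.1623      0.1972        6.15
  Δ           0.06153    -0.03076    -0.09229    -0.06153
  eq           0.2219      0.1316      0.1049       6.088
  solve Keq expr → x = -0.03076; check Q = 0.1144

Q₀ = 1.194; Q > K (proceeds reverse)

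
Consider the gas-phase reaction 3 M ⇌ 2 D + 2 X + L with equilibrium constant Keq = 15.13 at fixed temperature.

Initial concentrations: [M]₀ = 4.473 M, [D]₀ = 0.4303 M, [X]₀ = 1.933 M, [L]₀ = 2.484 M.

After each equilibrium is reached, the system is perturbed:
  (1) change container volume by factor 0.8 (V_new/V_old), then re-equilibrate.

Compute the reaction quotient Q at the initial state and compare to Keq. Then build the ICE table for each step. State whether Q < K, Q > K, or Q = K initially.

Q₀ = 0.0192 vs Keq = 15.13 ⇒ Q<K, forward
Step 1:
                  M         D         X         L
  Initial     4.473    0.4303     1.933     2.484
  Change     -2.312     1.541     1.541    0.7706
  Equil       2.161     1.972     3.474     3.255
  solve Keq expr → x = 0.7706; check Q = 15.13
Then change container volume by factor 0.8 (V_new/V_old).
Step 2:
                  M         D         X         L
  Initial     2.701     2.464     4.343     4.068
  Change     0.2209   -0.1473   -0.1473  -0.07363
  Equil       2.922     2.317     4.196     3.995
  solve Keq expr → x = -0.07363; check Q = 15.13

Q₀ = 0.0192; Q < K (proceeds forward)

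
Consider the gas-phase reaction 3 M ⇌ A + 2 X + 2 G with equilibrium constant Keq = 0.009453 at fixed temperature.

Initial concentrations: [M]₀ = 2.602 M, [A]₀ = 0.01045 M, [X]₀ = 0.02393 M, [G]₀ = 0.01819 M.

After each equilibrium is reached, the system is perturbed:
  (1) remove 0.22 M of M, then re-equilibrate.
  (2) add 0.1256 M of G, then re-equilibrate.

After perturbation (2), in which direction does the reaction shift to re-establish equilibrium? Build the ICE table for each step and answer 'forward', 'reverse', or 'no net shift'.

Q₀ = 1.1239e-10 vs Keq = 0.009453 ⇒ Q<K, forward
Step 1:
                  M         A         X         G
  I           2.602   0.01045   0.02393   0.01819
  C         -0.9013    0.3004    0.6008    0.6008
  E           1.701    0.3109    0.6248     0.619
  solve Keq expr → x = 0.3004; check Q = 0.009453
Then remove 0.22 M of M.
Step 2:
                  M         A         X         G
  I           1.481    0.3109    0.6248     0.619
  C          0.0553  -0.01843  -0.03687  -0.03687
  E           1.536    0.2924    0.5879    0.5822
  solve Keq expr → x = -0.01843; check Q = 0.009453
Then add 0.1256 M of G.
Step 3:
                  M         A         X         G
  I           1.536    0.2924    0.5879    0.7078
  C         0.05303  -0.01768  -0.03536  -0.03536
  E           1.589    0.2748    0.5526    0.6724
  solve Keq expr → x = -0.01768; check Q = 0.009453

Direction: reverse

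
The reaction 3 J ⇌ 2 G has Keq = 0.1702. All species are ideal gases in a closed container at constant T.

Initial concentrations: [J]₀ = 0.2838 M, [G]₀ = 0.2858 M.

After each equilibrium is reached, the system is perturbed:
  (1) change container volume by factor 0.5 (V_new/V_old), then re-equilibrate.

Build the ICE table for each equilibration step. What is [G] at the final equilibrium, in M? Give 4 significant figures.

Q₀ = 3.573 vs Keq = 0.1702 ⇒ Q>K, reverse
Step 1:
                   J          G
  Initial     0.2838     0.2858
  Change      0.2124    -0.1416
  Equil       0.4962     0.1442
  solve Keq expr → x = -0.0708; check Q = 0.1702
Then change container volume by factor 0.5 (V_new/V_old).
Step 2:
                   J          G
  Initial     0.9924     0.2884
  Change    -0.09419    0.06279
  Equil       0.8982     0.3512
  solve Keq expr → x = 0.0314; check Q = 0.1702

[G]_eq = 0.3512 M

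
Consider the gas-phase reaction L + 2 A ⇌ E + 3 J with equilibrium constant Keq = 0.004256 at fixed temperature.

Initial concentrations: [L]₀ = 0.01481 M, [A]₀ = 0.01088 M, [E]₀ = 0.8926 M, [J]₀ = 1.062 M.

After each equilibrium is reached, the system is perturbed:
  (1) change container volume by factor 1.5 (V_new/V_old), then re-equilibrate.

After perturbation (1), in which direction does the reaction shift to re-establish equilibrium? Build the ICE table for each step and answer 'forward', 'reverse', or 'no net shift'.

Q₀ = 6.0984e+05 vs Keq = 0.004256 ⇒ Q>K, reverse
Step 1:
                  L         A         E         J
  init      0.01481   0.01088    0.8926     1.062
  Δ          0.3201    0.6401   -0.3201   -0.9602
  eq         0.3349     0.651    0.5725    0.1018
  solve Keq expr → x = -0.3201; check Q = 0.004256
Then change container volume by factor 1.5 (V_new/V_old).
Step 2:
                  L         A         E         J
  init       0.2233     0.434    0.3817   0.06787
  Δ       -0.002871 -0.005741  0.002871  0.008612
  eq         0.2204    0.4283    0.3846   0.07648
  solve Keq expr → x = 0.002871; check Q = 0.004256

Direction: forward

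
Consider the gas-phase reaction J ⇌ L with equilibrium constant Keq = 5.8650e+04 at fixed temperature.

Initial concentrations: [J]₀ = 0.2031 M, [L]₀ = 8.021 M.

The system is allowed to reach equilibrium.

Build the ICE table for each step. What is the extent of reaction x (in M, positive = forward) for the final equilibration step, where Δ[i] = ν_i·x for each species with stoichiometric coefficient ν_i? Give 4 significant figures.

Q₀ = 39.49 vs Keq = 5.8650e+04 ⇒ Q<K, forward
Step 1:
                  J         L
  init       0.2031     8.021
  Δ          -0.203     0.203
  eq      1.4022e-04     8.224
  solve Keq expr → x = 0.203; check Q = 5.8650e+04

x = 0.203 M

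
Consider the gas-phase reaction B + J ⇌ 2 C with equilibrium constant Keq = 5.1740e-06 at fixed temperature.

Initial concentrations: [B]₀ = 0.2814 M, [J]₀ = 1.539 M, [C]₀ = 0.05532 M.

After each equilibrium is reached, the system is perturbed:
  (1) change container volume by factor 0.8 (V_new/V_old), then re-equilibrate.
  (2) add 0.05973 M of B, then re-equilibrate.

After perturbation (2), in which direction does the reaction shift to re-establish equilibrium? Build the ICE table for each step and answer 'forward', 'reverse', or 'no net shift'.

Direction: forward

Q₀ = 0.007066 vs Keq = 5.1740e-06 ⇒ Q>K, reverse
Step 1:
                    B           J           C
  I            0.2814       1.539     0.05532
  C           0.02687     0.02687    -0.05374
  E            0.3083       1.566     0.00158
  solve Keq expr → x = -0.02687; check Q = 5.1740e-06
Then change container volume by factor 0.8 (V_new/V_old).
Step 2:
                    B           J           C
  I            0.3853       1.957    0.001975
  C                 0           0           0
  E            0.3853       1.957    0.001975
  solve Keq expr → x = 0; check Q = 5.1740e-06
Then add 0.05973 M of B.
Step 3:
                    B           J           C
  I            0.4451       1.957    0.001975
  C       -7.3688e-05 -7.3688e-05  1.4738e-04
  E             0.445       1.957    0.002123
  solve Keq expr → x = 7.3688e-05; check Q = 5.1740e-06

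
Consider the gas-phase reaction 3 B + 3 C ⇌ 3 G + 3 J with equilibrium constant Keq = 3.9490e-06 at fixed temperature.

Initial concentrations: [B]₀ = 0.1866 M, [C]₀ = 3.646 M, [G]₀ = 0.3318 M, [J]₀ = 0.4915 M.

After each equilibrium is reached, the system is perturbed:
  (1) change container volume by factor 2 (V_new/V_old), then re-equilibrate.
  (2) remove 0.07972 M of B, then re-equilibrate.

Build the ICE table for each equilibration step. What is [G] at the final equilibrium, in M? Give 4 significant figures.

[G]_eq = 0.03739 M

Q₀ = 0.01377 vs Keq = 3.9490e-06 ⇒ Q>K, reverse
Step 1:
                   B          C          G          J
  init        0.1866      3.646     0.3318     0.4915
  Δ           0.2326     0.2326    -0.2326    -0.2326
  eq          0.4192      3.879    0.09924     0.2589
  solve Keq expr → x = -0.07752; check Q = 3.9490e-06
Then change container volume by factor 2 (V_new/V_old).
Step 2:
                   B          C          G          J
  init        0.2096      1.939    0.04962     0.1295
  Δ                0          0          0          0
  eq          0.2096      1.939    0.04962     0.1295
  solve Keq expr → x = 0; check Q = 3.9490e-06
Then remove 0.07972 M of B.
Step 3:
                   B          C          G          J
  init        0.1299      1.939    0.04962     0.1295
  Δ          0.01223    0.01223   -0.01223   -0.01223
  eq          0.1421      1.952    0.03739     0.1172
  solve Keq expr → x = -0.004078; check Q = 3.9490e-06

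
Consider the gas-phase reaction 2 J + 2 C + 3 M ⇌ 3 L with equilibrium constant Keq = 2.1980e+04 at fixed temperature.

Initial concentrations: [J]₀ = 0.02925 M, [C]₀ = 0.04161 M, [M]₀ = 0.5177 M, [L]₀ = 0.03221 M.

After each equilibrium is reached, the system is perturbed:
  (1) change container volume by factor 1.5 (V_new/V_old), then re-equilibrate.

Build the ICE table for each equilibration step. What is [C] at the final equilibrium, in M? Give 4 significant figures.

[C]_eq = 0.01948 M

Q₀ = 162.6 vs Keq = 2.1980e+04 ⇒ Q<K, forward
Step 1:
                    J           C           M           L
  Initial     0.02925     0.04161      0.5177     0.03221
  Change     -0.01764    -0.01764    -0.02646     0.02646
  Equil       0.01161     0.02397      0.4912     0.05867
  solve Keq expr → x = 0.008819; check Q = 2.1980e+04
Then change container volume by factor 1.5 (V_new/V_old).
Step 2:
                    J           C           M           L
  Initial    0.007742     0.01598      0.3275     0.03911
  Change     0.003499    0.003499    0.005249   -0.005249
  Equil       0.01124     0.01948      0.3327     0.03386
  solve Keq expr → x = -0.00175; check Q = 2.1980e+04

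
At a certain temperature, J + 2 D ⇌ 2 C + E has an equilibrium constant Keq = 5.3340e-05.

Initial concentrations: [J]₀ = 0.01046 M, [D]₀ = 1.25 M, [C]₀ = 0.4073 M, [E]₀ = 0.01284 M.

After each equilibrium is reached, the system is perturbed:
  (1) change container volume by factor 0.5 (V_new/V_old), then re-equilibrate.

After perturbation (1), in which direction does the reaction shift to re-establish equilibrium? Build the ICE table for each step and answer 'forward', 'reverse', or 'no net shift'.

Q₀ = 0.1303 vs Keq = 5.3340e-05 ⇒ Q>K, reverse
Step 1:
                    J           D           C           E
  init        0.01046        1.25      0.4073     0.01284
  Δ           0.01283     0.02565    -0.02565    -0.01283
  eq          0.02329       1.276      0.3816  1.3877e-05
  solve Keq expr → x = -0.01283; check Q = 5.3340e-05
Then change container volume by factor 0.5 (V_new/V_old).
Step 2:
                    J           D           C           E
  init        0.04657       2.551      0.7633  2.7754e-05
  Δ                 0           0           0           0
  eq          0.04657       2.551      0.7633  2.7754e-05
  solve Keq expr → x = 0; check Q = 5.3340e-05

Direction: no net shift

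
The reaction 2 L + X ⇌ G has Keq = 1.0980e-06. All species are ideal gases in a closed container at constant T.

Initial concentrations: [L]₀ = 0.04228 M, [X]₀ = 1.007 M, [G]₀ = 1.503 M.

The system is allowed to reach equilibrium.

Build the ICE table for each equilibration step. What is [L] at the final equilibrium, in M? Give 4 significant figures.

Q₀ = 834.9 vs Keq = 1.0980e-06 ⇒ Q>K, reverse
Step 1:
                  L         X         G
  Initial   0.04228     1.007     1.503
  Change      3.006     1.503    -1.503
  Equil       3.048      2.51 2.5607e-05
  solve Keq expr → x = -1.503; check Q = 1.0980e-06

[L]_eq = 3.048 M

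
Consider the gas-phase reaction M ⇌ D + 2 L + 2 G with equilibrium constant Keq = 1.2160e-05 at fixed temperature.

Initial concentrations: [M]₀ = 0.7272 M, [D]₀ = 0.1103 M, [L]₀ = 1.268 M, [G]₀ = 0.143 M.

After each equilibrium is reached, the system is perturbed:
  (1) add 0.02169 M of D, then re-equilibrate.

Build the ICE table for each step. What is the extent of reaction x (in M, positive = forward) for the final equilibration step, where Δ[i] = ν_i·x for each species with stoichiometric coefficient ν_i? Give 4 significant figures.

Q₀ = 0.004987 vs Keq = 1.2160e-05 ⇒ Q>K, reverse
Step 1:
                   M          D          L          G
  init        0.7272     0.1103      1.268      0.143
  Δ          0.06509   -0.06509    -0.1302    -0.1302
  eq          0.7923    0.04521      1.138    0.01283
  solve Keq expr → x = -0.06509; check Q = 1.2160e-05
Then add 0.02169 M of D.
Step 2:
                   M          D          L          G
  init        0.7923     0.0669      1.138    0.01283
  Δ         0.001084  -0.001084  -0.002169  -0.002169
  eq          0.7934    0.06582      1.136    0.01066
  solve Keq expr → x = -0.001084; check Q = 1.2160e-05

x = -0.001084 M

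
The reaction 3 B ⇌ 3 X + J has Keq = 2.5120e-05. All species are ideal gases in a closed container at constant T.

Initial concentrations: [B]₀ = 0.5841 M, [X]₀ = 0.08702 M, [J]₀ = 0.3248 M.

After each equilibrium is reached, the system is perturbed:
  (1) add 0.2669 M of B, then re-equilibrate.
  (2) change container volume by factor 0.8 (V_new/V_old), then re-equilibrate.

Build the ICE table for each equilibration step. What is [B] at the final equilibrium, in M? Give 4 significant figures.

[B]_eq = 1.127 M

Q₀ = 0.001074 vs Keq = 2.5120e-05 ⇒ Q>K, reverse
Step 1:
                   B          X          J
  init        0.5841    0.08702     0.3248
  Δ          0.05904   -0.05904   -0.01968
  eq          0.6431    0.02798     0.3051
  solve Keq expr → x = -0.01968; check Q = 2.5120e-05
Then add 0.2669 M of B.
Step 2:
                   B          X          J
  init          0.91    0.02798     0.3051
  Δ         -0.01098    0.01098   0.003659
  eq          0.8991    0.03896     0.3088
  solve Keq expr → x = 0.003659; check Q = 2.5120e-05
Then change container volume by factor 0.8 (V_new/V_old).
Step 3:
                   B          X          J
  init         1.124     0.0487      0.386
  Δ         0.003314  -0.003314  -0.001105
  eq           1.127    0.04538     0.3849
  solve Keq expr → x = -0.001105; check Q = 2.5120e-05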